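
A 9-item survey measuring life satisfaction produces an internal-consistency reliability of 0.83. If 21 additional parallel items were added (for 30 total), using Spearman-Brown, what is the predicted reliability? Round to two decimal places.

0.94

The new length is 30/9 = 3.3333 times the old.
By Spearman-Brown, r_new = n r / (1 + (n − 1) r).
r_new = 3.3333·0.83 / [1 + (3.3333 − 1)·0.83]
r_new = 2.7666 / 2.9366 ≈ 0.9421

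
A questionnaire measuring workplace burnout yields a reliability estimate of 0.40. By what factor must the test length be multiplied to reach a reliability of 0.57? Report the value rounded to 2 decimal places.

Rearranging the Spearman-Brown formula for n,
n = r*(1 − r) / [ r (1 − r*) ]
n = 0.57(1 − 0.40) / [0.40(1 − 0.57)]
  = 0.3420 / 0.1720 = 1.9884

1.99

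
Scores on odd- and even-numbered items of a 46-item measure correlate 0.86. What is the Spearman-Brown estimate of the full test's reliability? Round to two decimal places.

The full test is twice the length of either half (n = 2).
r_full = 2r_hh / (1 + r_hh) = 2 × 0.86 / (1 + 0.86)
r_full = 1.7200 / 1.8600 ≈ 0.9247

0.92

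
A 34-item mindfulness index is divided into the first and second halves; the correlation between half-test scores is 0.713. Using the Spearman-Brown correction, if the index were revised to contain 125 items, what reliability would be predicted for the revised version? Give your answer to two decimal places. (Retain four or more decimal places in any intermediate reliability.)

0.95

Full-test reliability from the split-half r: r_full = 2(0.713)/(1 + 0.713) = 0.8325
Then adjust to 125 items: n = 125/34 = 3.6765
r_new = n·r_full / (1 + (n − 1)·r_full) = 3.0607 / 3.2282 ≈ 0.9481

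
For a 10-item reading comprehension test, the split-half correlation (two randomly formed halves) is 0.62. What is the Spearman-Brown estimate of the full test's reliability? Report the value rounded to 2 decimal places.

The full test is twice the length of either half (n = 2).
r_full = 2(0.62) / (1 + 0.62)
       = 1.2400 / 1.6200 = 0.7654

0.77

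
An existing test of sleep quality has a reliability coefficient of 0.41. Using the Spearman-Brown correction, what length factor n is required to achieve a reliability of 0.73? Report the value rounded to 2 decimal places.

3.89

n = 0.73 × (1 − 0.41) / [ 0.41 × (1 − 0.73) ]
  = 0.4307 / 0.1107 = 3.8907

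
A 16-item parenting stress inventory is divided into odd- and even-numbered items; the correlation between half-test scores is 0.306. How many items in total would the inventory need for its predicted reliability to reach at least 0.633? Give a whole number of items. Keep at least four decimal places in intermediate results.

Corrected full-test reliability: r_full = 2 × 0.306 / (1 + 0.306) ≈ 0.4686
n = r_tgt(1 − r_full) / [r_full(1 − r_tgt)] = 0.633 × 0.5314 / (0.4686 × 0.367) ≈ 1.9559
Required items = 1.9559 × 16 = 31.29, so 32 items.

32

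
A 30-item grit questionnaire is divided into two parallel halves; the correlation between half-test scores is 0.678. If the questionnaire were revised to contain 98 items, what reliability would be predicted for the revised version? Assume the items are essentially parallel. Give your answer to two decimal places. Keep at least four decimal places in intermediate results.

Spearman-Brown correction (n = 2): r_full = 2·0.678/(1 + 0.678) = 0.8081
Length factor from 30 to 98 items: n = 98/30 = 3.2667
r_new = n·r_full / (1 + (n − 1)·r_full) = 2.6398 / 2.8317 ≈ 0.9322

0.93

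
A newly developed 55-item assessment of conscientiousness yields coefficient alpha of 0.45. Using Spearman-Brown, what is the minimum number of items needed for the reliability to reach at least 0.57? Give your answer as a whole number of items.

90

Invert Spearman-Brown to solve for n:
n = r*(1 − r) / [ r (1 − r*) ]
n = 0.57 × (1 − 0.45) / [ 0.45 × (1 − 0.57) ]
n = 0.3135 / 0.1935 ≈ 1.6202
So the test needs 1.6202 × 55 ≈ 89.11 items; rounding up, 90.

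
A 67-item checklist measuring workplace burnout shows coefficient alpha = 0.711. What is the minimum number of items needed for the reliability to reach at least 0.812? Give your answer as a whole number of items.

118

Invert Spearman-Brown to solve for n:
n = r*(1 − r) / [ r (1 − r*) ]
n = 0.812 × (1 − 0.711) / [ 0.711 × (1 − 0.812) ]
n = 0.234668 / 0.133668 ≈ 1.7556
Items needed = n × 67 = 1.7556 × 67 ≈ 117.63 → round up to 118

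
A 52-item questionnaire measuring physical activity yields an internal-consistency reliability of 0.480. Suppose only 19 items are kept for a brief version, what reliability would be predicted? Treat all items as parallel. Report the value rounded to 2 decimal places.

0.25

n = 19/52 = 0.3654
r_new = (0.3654 × 0.480) / (1 + (0.3654 − 1) × 0.480)
r_new = 0.1754 / 0.6954 ≈ 0.2522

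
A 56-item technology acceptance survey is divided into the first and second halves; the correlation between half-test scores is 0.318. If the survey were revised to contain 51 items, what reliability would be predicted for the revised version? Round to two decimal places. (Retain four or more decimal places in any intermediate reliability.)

Spearman-Brown correction (n = 2): r_full = 2·0.318/(1 + 0.318) = 0.4825
Length factor from 56 to 51 items: n = 51/56 = 0.9107
r_new = n·r_full / (1 + (n − 1)·r_full) = 0.4394 / 0.9569 ≈ 0.4592

0.46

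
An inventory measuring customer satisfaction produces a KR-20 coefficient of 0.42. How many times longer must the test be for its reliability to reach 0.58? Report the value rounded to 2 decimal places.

n = 0.58 × (1 − 0.42) / [ 0.42 × (1 − 0.58) ]
n = 0.3364 / 0.1764 ≈ 1.9070

1.91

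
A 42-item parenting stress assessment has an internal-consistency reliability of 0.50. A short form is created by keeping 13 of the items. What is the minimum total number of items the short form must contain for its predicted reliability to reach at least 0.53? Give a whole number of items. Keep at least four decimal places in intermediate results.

48

First, r for the 13-item form: n = 13/42 = 0.3095, so r_13 = 0.3095·0.50/(1 + (0.3095 − 1)·0.50) = 0.2363
Then solve for n' with r_old = 0.2363, r_target = 0.53: n' = 0.53(1 − 0.2363)/[0.2363(1 − 0.53)] = 3.6445
Items = 3.6445 × 13 ≈ 47.38 → 48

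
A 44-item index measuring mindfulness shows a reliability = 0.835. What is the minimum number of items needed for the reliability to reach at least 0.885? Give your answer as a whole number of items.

67

Invert Spearman-Brown to solve for n:
n = r*(1 − r) / [ r (1 − r*) ]
n = [0.885 × 0.165] / [0.835 × 0.115]
n = 0.146025 / 0.096025 ≈ 1.5207
Items needed = n × 44 = 1.5207 × 44 ≈ 66.91 → round up to 67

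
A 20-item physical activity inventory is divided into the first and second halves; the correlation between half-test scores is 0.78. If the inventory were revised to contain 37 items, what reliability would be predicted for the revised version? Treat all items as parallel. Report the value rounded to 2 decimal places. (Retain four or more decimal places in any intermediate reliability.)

0.93

Spearman-Brown correction (n = 2): r_full = 2·0.78/(1 + 0.78) = 0.8764
Length factor from 20 to 37 items: n = 37/20 = 1.8500
r_new = n·r_full / (1 + (n − 1)·r_full) = 1.6213 / 1.7449 ≈ 0.9292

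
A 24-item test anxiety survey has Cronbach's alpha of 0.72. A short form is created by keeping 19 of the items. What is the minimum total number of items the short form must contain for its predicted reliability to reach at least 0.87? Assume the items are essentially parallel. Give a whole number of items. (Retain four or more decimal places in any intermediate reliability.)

Short-form reliability: n = 19/24 = 0.7917; r_19 = n·r/(1+(n−1)r) ≈ 0.6706
Length factor from the short form to reach 0.87: n' = 0.87(1 − 0.6706) / [0.6706(1 − 0.87)] ≈ 3.2873
Items = 3.2873 × 19 ≈ 62.46 → 63

63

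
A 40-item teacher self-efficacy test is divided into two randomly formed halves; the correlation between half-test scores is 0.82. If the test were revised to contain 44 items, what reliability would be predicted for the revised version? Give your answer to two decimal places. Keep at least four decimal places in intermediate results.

First correct the split-half correlation to full-test reliability: r_full = 2 × 0.82 / (1 + 0.82) ≈ 0.9011
Then adjust to 44 items: n = 44/40 = 1.1000
r_new = n·r_full / (1 + (n − 1)·r_full) = 0.9912 / 1.0901 ≈ 0.9093

0.91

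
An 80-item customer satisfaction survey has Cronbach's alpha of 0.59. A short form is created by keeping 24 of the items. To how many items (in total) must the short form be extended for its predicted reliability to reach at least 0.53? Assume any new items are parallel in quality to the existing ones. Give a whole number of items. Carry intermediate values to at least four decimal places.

First, r for the 24-item form: n = 24/80 = 0.3000, so r_24 = 0.3000·0.59/(1 + (0.3000 − 1)·0.59) = 0.3015
Length factor from the short form to reach 0.53: n' = 0.53(1 − 0.3015) / [0.3015(1 − 0.53)] ≈ 2.6125
Total items = 2.6125 × 24 = 62.70, rounded up to 63.

63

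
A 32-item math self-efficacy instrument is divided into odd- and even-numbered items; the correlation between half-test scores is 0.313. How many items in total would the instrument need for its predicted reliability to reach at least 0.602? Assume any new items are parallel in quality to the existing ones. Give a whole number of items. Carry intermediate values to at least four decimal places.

Corrected full-test reliability: r_full = 2 × 0.313 / (1 + 0.313) ≈ 0.4768
n = r_tgt(1 − r_full) / [r_full(1 − r_tgt)] = 0.602 × 0.5232 / (0.4768 × 0.398) ≈ 1.6598
Items = 1.6598 × 32 ≈ 53.11 → 54

54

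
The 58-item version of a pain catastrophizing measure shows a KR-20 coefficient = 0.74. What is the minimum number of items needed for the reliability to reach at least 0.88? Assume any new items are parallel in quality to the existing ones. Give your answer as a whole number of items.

150

n = 0.88 × (1 − 0.74) / [ 0.74 × (1 − 0.88) ]
n = 0.2288 / 0.0888 ≈ 2.5766
So the test needs 2.5766 × 58 ≈ 149.44 items; rounding up, 150.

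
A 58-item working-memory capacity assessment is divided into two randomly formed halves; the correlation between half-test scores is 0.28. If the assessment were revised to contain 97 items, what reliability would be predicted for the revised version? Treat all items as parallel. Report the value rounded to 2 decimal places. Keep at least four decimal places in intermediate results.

0.57

Spearman-Brown correction (n = 2): r_full = 2·0.28/(1 + 0.28) = 0.4375
Length factor from 58 to 97 items: n = 97/58 = 1.6724
r_new = n·r_full / (1 + (n − 1)·r_full) = 0.7317 / 1.2942 ≈ 0.5654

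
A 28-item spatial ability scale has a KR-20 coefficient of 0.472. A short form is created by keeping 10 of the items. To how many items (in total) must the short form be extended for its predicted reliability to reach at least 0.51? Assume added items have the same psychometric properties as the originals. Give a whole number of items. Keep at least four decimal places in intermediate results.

Short-form reliability: n = 10/28 = 0.3571; r_10 = n·r/(1+(n−1)r) ≈ 0.2420
Then solve for n' with r_old = 0.2420, r_target = 0.51: n' = 0.51(1 − 0.2420)/[0.2420(1 − 0.51)] = 3.2601
Total items = 3.2601 × 10 = 32.60, rounded up to 33.

33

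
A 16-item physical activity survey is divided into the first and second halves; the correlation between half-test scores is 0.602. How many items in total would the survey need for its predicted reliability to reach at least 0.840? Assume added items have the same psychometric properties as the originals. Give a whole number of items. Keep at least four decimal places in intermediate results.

28

Corrected full-test reliability: r_full = 2 × 0.602 / (1 + 0.602) ≈ 0.7516
n = r_tgt(1 − r_full) / [r_full(1 − r_tgt)] = 0.840 × 0.2484 / (0.7516 × 0.160) ≈ 1.7351
Required items = 1.7351 × 16 = 27.76, so 28 items.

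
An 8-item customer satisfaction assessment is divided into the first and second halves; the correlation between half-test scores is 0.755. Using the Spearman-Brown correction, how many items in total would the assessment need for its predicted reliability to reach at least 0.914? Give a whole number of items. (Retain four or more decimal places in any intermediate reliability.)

r_full = 2(0.755)/(1 + 0.755) = 0.8604
n = r_tgt(1 − r_full) / [r_full(1 − r_tgt)] = 0.914 × 0.1396 / (0.8604 × 0.086) ≈ 1.7244
Items = 1.7244 × 8 ≈ 13.80 → 14

14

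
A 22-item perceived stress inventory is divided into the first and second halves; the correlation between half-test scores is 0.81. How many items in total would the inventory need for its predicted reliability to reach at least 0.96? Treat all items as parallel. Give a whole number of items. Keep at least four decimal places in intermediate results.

r_full = 2(0.81)/(1 + 0.81) = 0.8950
n = r_tgt(1 − r_full) / [r_full(1 − r_tgt)] = 0.96 × 0.1050 / (0.8950 × 0.04) ≈ 2.8156
Required items = 2.8156 × 22 = 61.94, so 62 items.

62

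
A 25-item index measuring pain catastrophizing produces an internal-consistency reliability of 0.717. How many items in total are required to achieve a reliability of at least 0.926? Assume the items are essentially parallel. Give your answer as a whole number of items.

124

Spearman-Brown solved for the length factor n:
n = r*(1 − r) / [ r (1 − r*) ]
n = [0.926 × 0.283] / [0.717 × 0.074]
n = 0.262058 / 0.053058 ≈ 4.9391
4.9391 × 25 = 123.48 → 124 items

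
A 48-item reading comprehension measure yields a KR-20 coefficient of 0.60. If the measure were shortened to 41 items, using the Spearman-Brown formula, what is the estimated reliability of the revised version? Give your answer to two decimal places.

0.56

The new length is 41/48 = 0.8542 times the old.
r_new = 0.8542·0.60 / [1 + (0.8542 − 1)·0.60]
     = 0.5125 / 0.9125 = 0.5616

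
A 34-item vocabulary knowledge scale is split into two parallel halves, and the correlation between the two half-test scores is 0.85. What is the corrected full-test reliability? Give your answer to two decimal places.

r_full = 2r_hh / (1 + r_hh) = 2 × 0.85 / (1 + 0.85)
       = 1.7000 / 1.8500 = 0.9189

0.92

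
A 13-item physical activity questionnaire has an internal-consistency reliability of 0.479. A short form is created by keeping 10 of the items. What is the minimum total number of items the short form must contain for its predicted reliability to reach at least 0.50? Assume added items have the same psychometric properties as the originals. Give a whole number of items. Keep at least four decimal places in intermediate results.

First, r for the 10-item form: n = 10/13 = 0.7692, so r_10 = 0.7692·0.479/(1 + (0.7692 − 1)·0.479) = 0.4142
Length factor from the short form to reach 0.50: n' = 0.50(1 − 0.4142) / [0.4142(1 − 0.50)] ≈ 1.4143
Total items = 1.4143 × 10 = 14.14, rounded up to 15.

15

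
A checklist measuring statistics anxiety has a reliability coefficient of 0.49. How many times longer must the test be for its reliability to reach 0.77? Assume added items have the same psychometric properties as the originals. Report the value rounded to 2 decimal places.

3.48

n = 0.77(1 − 0.49) / [0.49(1 − 0.77)]
n = 0.3927 / 0.1127 ≈ 3.4845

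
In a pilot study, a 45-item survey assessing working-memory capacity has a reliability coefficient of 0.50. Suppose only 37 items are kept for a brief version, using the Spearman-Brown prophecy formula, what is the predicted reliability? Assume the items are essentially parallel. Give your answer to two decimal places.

0.45

Length ratio n = 37/45 = 0.8222
r_new = (0.8222 × 0.50) / (1 + (0.8222 − 1) × 0.50)
     = 0.4111 / 0.9111 = 0.4512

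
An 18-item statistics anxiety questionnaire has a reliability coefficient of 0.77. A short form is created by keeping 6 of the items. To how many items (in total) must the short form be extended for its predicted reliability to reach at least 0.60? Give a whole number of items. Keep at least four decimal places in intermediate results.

9

Short-form reliability: n = 6/18 = 0.3333; r_6 = n·r/(1+(n−1)r) ≈ 0.5274
Then solve for n' with r_old = 0.5274, r_target = 0.60: n' = 0.60(1 − 0.5274)/[0.5274(1 − 0.60)] = 1.3441
Total items = 1.3441 × 6 = 8.06, rounded up to 9.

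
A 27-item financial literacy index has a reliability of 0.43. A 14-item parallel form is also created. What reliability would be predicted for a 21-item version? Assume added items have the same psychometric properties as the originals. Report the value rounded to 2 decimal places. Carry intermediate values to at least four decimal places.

The 14-item form is not needed; work directly from the 27-item form with n = 21/27 = 0.7778.
r_{21} = n·r / (1 + (n − 1)·r) = 0.3345 / 0.9045 ≈ 0.3698

0.37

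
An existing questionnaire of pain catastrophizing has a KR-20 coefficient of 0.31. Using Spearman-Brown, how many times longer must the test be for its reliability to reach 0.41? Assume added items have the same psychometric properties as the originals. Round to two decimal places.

1.55

n = 0.41 × (1 − 0.31) / [ 0.31 × (1 − 0.41) ]
n = 0.2829 / 0.1829 ≈ 1.5467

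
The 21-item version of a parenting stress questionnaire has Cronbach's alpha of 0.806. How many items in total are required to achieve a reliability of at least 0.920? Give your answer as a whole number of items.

Rearranging the Spearman-Brown formula for n,
n = r*(1 − r) / [ r (1 − r*) ]
n = [0.920 × 0.194] / [0.806 × 0.080]
  = 0.178480 / 0.064480 = 2.7680
So the test needs 2.7680 × 21 ≈ 58.13 items; rounding up, 59.

59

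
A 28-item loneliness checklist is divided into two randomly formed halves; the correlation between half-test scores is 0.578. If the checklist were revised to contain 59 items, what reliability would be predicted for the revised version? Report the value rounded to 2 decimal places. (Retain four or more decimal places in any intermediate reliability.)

First correct the split-half correlation to full-test reliability: r_full = 2 × 0.578 / (1 + 0.578) ≈ 0.7326
Then adjust to 59 items: n = 59/28 = 2.1071
r_new = n·r_full / (1 + (n − 1)·r_full) = 1.5437 / 1.8111 ≈ 0.8524

0.85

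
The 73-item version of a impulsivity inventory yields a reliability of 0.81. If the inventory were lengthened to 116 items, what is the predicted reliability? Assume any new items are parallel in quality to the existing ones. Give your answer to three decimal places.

0.871

Length ratio n = 116/73 = 1.589
r_new = (1.589 × 0.81) / (1 + (1.589 − 1) × 0.81)
r_new = 1.2871 / 1.4771 ≈ 0.8714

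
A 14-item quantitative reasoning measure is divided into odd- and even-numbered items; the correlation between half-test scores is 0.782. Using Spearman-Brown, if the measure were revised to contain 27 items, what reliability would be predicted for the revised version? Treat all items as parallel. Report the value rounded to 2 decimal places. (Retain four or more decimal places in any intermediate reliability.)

First correct the split-half correlation to full-test reliability: r_full = 2 × 0.782 / (1 + 0.782) ≈ 0.8777
Length factor from 14 to 27 items: n = 27/14 = 1.9286
r_new = n·r_full / (1 + (n − 1)·r_full) = 1.6927 / 1.8150 ≈ 0.9326

0.93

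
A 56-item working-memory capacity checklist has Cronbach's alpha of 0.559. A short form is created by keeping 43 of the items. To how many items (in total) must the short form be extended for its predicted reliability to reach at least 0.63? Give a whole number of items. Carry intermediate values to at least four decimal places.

76

First, r for the 43-item form: n = 43/56 = 0.7679, so r_43 = 0.7679·0.559/(1 + (0.7679 − 1)·0.559) = 0.4933
Length factor from the short form to reach 0.63: n' = 0.63(1 − 0.4933) / [0.4933(1 − 0.63)] ≈ 1.7490
Items = 1.7490 × 43 ≈ 75.21 → 76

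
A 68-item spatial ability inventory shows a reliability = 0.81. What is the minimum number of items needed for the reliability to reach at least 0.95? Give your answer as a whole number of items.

Invert Spearman-Brown to solve for n:
n = r_target (1 − r_old) / [ r_old (1 − r_target) ]
n = 0.95 × (1 − 0.81) / [ 0.81 × (1 − 0.95) ]
  = 0.1805 / 0.0405 = 4.4568
So the test needs 4.4568 × 68 ≈ 303.06 items; rounding up, 304.

304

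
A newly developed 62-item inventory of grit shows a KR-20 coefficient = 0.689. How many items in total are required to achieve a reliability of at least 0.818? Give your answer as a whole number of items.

Invert Spearman-Brown to solve for n:
n = r_target (1 − r_old) / [ r_old (1 − r_target) ]
n = 0.818(1 − 0.689) / [0.689(1 − 0.818)]
n = 0.254398 / 0.125398 ≈ 2.0287
Items needed = n × 62 = 2.0287 × 62 ≈ 125.78 → round up to 126

126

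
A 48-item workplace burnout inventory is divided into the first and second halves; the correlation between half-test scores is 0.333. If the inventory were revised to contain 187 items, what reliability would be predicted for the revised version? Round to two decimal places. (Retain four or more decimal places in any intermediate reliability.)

Full-test reliability from the split-half r: r_full = 2(0.333)/(1 + 0.333) = 0.4996
Length factor from 48 to 187 items: n = 187/48 = 3.8958
r_new = n·r_full / (1 + (n − 1)·r_full) = 1.9463 / 2.4467 ≈ 0.7955

0.80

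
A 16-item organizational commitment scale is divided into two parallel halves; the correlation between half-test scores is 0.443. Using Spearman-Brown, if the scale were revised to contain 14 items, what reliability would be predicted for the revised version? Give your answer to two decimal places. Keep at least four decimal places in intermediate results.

0.58

Spearman-Brown correction (n = 2): r_full = 2·0.443/(1 + 0.443) = 0.6140
Length factor from 16 to 14 items: n = 14/16 = 0.8750
r_new = n·r_full / (1 + (n − 1)·r_full) = 0.5373 / 0.9233 ≈ 0.5819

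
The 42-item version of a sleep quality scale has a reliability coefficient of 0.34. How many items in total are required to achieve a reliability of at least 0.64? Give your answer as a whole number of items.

145

Invert Spearman-Brown to solve for n:
n = r*(1 − r) / [ r (1 − r*) ]
n = [0.64 × 0.66] / [0.34 × 0.36]
n = 0.4224 / 0.1224 ≈ 3.4510
Items needed = n × 42 = 3.4510 × 42 ≈ 144.94 → round up to 145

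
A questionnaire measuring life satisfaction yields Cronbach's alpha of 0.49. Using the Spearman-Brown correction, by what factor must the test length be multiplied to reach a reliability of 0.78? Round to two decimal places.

Rearranging the Spearman-Brown formula for n,
n = r_target (1 − r_old) / [ r_old (1 − r_target) ]
n = [0.78 × 0.51] / [0.49 × 0.22]
n = 0.3978 / 0.1078 ≈ 3.6902

3.69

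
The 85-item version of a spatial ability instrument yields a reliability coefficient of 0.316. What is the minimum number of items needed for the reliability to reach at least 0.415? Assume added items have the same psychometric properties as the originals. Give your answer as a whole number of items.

Spearman-Brown solved for the length factor n:
n = r_target (1 − r_old) / [ r_old (1 − r_target) ]
n = 0.415 × (1 − 0.316) / [ 0.316 × (1 − 0.415) ]
  = 0.283860 / 0.184860 = 1.5355
Items needed = n × 85 = 1.5355 × 85 ≈ 130.52 → round up to 131

131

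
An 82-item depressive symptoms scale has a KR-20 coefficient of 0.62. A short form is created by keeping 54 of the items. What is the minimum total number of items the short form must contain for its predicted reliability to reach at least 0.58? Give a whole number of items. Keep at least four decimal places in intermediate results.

70

First, r for the 54-item form: n = 54/82 = 0.6585, so r_54 = 0.6585·0.62/(1 + (0.6585 − 1)·0.62) = 0.5179
Length factor from the short form to reach 0.58: n' = 0.58(1 − 0.5179) / [0.5179(1 − 0.58)] ≈ 1.2855
Total items = 1.2855 × 54 = 69.42, rounded up to 70.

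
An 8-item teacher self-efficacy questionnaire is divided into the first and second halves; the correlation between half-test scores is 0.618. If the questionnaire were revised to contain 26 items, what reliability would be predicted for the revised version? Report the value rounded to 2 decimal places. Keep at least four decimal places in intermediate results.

0.91

Spearman-Brown correction (n = 2): r_full = 2·0.618/(1 + 0.618) = 0.7639
Then adjust to 26 items: n = 26/8 = 3.2500
r_new = n·r_full / (1 + (n − 1)·r_full) = 2.4827 / 2.7188 ≈ 0.9132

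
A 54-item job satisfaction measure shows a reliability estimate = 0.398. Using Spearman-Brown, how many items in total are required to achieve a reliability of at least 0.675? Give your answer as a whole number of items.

170

Invert Spearman-Brown to solve for n:
n = r_target (1 − r_old) / [ r_old (1 − r_target) ]
n = 0.675(1 − 0.398) / [0.398(1 − 0.675)]
n = 0.406350 / 0.129350 ≈ 3.1415
So the test needs 3.1415 × 54 ≈ 169.64 items; rounding up, 170.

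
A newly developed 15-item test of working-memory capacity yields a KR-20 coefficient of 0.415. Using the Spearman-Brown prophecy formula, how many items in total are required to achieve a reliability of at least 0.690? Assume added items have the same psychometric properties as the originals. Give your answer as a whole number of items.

n = 0.690(1 − 0.415) / [0.415(1 − 0.690)]
  = 0.403650 / 0.128650 = 3.1376
3.1376 × 15 = 47.06 → 48 items

48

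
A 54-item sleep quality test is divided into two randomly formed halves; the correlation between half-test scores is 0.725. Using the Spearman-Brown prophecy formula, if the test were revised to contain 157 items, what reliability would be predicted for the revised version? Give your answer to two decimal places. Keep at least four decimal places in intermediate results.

0.94

Full-test reliability from the split-half r: r_full = 2(0.725)/(1 + 0.725) = 0.8406
Length factor from 54 to 157 items: n = 157/54 = 2.9074
r_new = n·r_full / (1 + (n − 1)·r_full) = 2.4440 / 2.6034 ≈ 0.9388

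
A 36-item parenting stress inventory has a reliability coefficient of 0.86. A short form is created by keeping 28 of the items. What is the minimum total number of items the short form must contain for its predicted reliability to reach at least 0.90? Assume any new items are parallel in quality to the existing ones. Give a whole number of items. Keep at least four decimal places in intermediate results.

53

Short-form reliability: n = 28/36 = 0.7778; r_28 = n·r/(1+(n−1)r) ≈ 0.8269
Then solve for n' with r_old = 0.8269, r_target = 0.90: n' = 0.90(1 − 0.8269)/[0.8269(1 − 0.90)] = 1.8840
Total items = 1.8840 × 28 = 52.75, rounded up to 53.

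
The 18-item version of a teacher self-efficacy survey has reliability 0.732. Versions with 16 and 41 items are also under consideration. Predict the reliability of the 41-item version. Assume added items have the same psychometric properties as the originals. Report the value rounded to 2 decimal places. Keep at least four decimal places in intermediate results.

0.86

Only the ratio of lengths matters: n = 41/18 = 2.2778
r_{41} = n·r / (1 + (n − 1)·r) = 1.6673 / 1.9353 ≈ 0.8615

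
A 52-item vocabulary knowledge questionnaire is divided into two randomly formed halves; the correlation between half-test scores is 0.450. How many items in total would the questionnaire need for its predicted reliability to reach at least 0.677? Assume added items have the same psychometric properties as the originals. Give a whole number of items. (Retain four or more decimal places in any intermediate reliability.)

Corrected full-test reliability: r_full = 2 × 0.450 / (1 + 0.450) ≈ 0.6207
Solve Spearman-Brown for n: n = 0.677(1 − 0.6207) / [0.6207(1 − 0.677)] = 1.2808
Items = 1.2808 × 52 ≈ 66.60 → 67

67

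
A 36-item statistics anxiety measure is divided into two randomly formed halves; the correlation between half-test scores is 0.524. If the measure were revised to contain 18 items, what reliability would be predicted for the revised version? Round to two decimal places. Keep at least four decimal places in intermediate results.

0.52

First correct the split-half correlation to full-test reliability: r_full = 2 × 0.524 / (1 + 0.524) ≈ 0.6877
Length factor from 36 to 18 items: n = 18/36 = 0.5000
r_new = n·r_full / (1 + (n − 1)·r_full) = 0.3438 / 0.6562 ≈ 0.5239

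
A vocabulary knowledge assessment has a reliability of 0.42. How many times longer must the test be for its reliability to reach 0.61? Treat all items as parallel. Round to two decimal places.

Rearranging the Spearman-Brown formula for n,
n = r_target (1 − r_old) / [ r_old (1 − r_target) ]
n = [0.61 × 0.58] / [0.42 × 0.39]
n = 0.3538 / 0.1638 ≈ 2.1600

2.16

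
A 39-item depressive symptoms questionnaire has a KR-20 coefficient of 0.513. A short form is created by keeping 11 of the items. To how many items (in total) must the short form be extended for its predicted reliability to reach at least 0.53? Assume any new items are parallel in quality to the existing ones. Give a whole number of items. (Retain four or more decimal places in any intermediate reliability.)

42

Short-form reliability: n = 11/39 = 0.2821; r_11 = n·r/(1+(n−1)r) ≈ 0.2291
Length factor from the short form to reach 0.53: n' = 0.53(1 − 0.2291) / [0.2291(1 − 0.53)] ≈ 3.7945
Items = 3.7945 × 11 ≈ 41.74 → 42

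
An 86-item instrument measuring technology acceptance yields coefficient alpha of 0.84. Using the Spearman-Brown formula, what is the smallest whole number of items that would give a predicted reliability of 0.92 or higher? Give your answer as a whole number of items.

n = 0.92(1 − 0.84) / [0.84(1 − 0.92)]
  = 0.1472 / 0.0672 = 2.1905
So the test needs 2.1905 × 86 ≈ 188.38 items; rounding up, 189.

189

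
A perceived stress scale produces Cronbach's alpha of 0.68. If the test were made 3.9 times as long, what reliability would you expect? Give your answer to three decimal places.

0.892

Apply the Spearman-Brown prophecy formula, r' = nr / [1 + (n − 1)r]:
r_new = 3.9·0.68 / [1 + (3.9 − 1)·0.68]
     = 2.6520 / 2.9720 = 0.8923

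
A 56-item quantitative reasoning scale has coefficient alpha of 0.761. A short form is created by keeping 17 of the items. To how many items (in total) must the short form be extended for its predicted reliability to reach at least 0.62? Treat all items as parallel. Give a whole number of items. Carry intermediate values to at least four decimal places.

First, r for the 17-item form: n = 17/56 = 0.3036, so r_17 = 0.3036·0.761/(1 + (0.3036 − 1)·0.761) = 0.4915
Then solve for n' with r_old = 0.4915, r_target = 0.62: n' = 0.62(1 − 0.4915)/[0.4915(1 − 0.62)] = 1.6880
Total items = 1.6880 × 17 = 28.70, rounded up to 29.

29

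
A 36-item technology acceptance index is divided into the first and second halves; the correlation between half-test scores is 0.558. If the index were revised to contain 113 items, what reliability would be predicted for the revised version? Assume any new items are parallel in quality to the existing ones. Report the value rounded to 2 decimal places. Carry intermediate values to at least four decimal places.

0.89

Spearman-Brown correction (n = 2): r_full = 2·0.558/(1 + 0.558) = 0.7163
Length factor from 36 to 113 items: n = 113/36 = 3.1389
r_new = n·r_full / (1 + (n − 1)·r_full) = 2.2484 / 2.5321 ≈ 0.8880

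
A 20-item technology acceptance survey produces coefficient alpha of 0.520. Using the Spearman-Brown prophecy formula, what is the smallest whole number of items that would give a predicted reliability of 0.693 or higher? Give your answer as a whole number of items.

Rearranging the Spearman-Brown formula for n,
n = r_target (1 − r_old) / [ r_old (1 − r_target) ]
n = 0.693(1 − 0.520) / [0.520(1 − 0.693)]
  = 0.332640 / 0.159640 = 2.0837
So the test needs 2.0837 × 20 ≈ 41.67 items; rounding up, 42.

42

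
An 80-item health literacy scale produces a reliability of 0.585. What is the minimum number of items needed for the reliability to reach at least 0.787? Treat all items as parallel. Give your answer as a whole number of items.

Rearranging the Spearman-Brown formula for n,
n = r_target (1 − r_old) / [ r_old (1 − r_target) ]
n = 0.787 × (1 − 0.585) / [ 0.585 × (1 − 0.787) ]
n = 0.326605 / 0.124605 ≈ 2.6211
2.6211 × 80 = 209.69 → 210 items

210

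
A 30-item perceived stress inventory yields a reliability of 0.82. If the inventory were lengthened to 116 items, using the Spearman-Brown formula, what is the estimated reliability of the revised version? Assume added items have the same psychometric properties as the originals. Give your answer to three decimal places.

n = 116/30 = 3.8667
By Spearman-Brown, r_new = n r / (1 + (n − 1) r).
r_new = (3.8667 × 0.82) / (1 + (3.8667 − 1) × 0.82)
r_new = 3.1707 / 3.3507 ≈ 0.9463

0.946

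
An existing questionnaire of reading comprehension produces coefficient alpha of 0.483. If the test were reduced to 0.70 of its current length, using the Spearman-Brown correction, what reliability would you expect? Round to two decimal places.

0.40

r_new = 0.7·0.483 / [1 + (0.7 − 1)·0.483]
r_new = 0.3381 / 0.8551 ≈ 0.3954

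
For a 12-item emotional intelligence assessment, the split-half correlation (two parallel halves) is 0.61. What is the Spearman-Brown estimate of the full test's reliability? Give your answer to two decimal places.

The full test is twice the length of either half (n = 2).
r_full = 2r_hh / (1 + r_hh) = 2 × 0.61 / (1 + 0.61)
r_full = 1.2200 / 1.6100 ≈ 0.7578

0.76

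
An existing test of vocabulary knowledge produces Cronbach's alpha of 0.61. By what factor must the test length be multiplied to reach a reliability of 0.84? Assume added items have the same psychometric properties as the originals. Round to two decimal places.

Spearman-Brown solved for the length factor n:
n = r_target (1 − r_old) / [ r_old (1 − r_target) ]
n = [0.84 × 0.39] / [0.61 × 0.16]
  = 0.3276 / 0.0976 = 3.3566

3.36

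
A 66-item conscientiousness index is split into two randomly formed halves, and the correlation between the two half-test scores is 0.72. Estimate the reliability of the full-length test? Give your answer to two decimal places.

Apply the Spearman-Brown correction with n = 2:
r_full = 2(0.72) / (1 + 0.72)
r_full = 1.4400 / 1.7200 ≈ 0.8372

0.84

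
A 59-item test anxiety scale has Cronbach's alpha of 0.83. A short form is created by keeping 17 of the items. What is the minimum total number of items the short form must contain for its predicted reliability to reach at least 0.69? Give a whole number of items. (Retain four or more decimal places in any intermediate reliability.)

27

First, r for the 17-item form: n = 17/59 = 0.2881, so r_17 = 0.2881·0.83/(1 + (0.2881 − 1)·0.83) = 0.5845
Length factor from the short form to reach 0.69: n' = 0.69(1 − 0.5845) / [0.5845(1 − 0.69)] ≈ 1.5822
Total items = 1.5822 × 17 = 26.90, rounded up to 27.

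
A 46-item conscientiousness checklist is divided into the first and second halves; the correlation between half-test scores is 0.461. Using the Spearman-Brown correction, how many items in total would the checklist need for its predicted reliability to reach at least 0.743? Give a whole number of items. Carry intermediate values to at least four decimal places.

r_full = 2(0.461)/(1 + 0.461) = 0.6311
Solve Spearman-Brown for n: n = 0.743(1 − 0.6311) / [0.6311(1 − 0.743)] = 1.6899
Items = 1.6899 × 46 ≈ 77.74 → 78

78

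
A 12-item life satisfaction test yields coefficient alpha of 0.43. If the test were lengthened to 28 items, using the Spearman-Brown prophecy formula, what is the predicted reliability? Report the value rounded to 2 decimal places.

0.64

Length ratio n = 28/12 = 2.3333
r_new = 2.3333·0.43 / [1 + (2.3333 − 1)·0.43]
     = 1.0033 / 1.5733 = 0.6377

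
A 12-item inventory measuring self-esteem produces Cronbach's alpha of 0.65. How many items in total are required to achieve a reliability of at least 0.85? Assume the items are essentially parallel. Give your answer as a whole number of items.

Invert Spearman-Brown to solve for n:
n = r_target (1 − r_old) / [ r_old (1 − r_target) ]
n = 0.85(1 − 0.65) / [0.65(1 − 0.85)]
n = 0.2975 / 0.0975 ≈ 3.0513
3.0513 × 12 = 36.62 → 37 items

37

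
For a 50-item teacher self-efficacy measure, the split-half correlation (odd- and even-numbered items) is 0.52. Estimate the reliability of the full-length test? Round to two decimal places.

0.68

Apply the Spearman-Brown correction with n = 2:
r_full = 2r_hh / (1 + r_hh) = 2 × 0.52 / (1 + 0.52)
       = 1.0400 / 1.5200 = 0.6842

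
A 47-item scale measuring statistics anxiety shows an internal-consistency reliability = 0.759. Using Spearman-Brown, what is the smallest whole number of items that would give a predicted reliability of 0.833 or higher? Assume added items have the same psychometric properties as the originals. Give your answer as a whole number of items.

75

Invert Spearman-Brown to solve for n:
n = r_target (1 − r_old) / [ r_old (1 − r_target) ]
n = [0.833 × 0.241] / [0.759 × 0.167]
n = 0.200753 / 0.126753 ≈ 1.5838
Items needed = n × 47 = 1.5838 × 47 ≈ 74.44 → round up to 75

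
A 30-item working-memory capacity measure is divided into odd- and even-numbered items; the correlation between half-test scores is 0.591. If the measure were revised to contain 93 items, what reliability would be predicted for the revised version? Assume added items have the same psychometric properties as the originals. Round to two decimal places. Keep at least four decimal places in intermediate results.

Full-test reliability from the split-half r: r_full = 2(0.591)/(1 + 0.591) = 0.7429
Then adjust to 93 items: n = 93/30 = 3.1000
r_new = n·r_full / (1 + (n − 1)·r_full) = 2.3030 / 2.5601 ≈ 0.8996

0.90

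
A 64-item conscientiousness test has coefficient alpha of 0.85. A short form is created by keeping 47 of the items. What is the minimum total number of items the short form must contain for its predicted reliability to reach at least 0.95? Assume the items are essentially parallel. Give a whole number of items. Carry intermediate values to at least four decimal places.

First, r for the 47-item form: n = 47/64 = 0.7344, so r_47 = 0.7344·0.85/(1 + (0.7344 − 1)·0.85) = 0.8063
Length factor from the short form to reach 0.95: n' = 0.95(1 − 0.8063) / [0.8063(1 − 0.95)] ≈ 4.5644
Total items = 4.5644 × 47 = 214.53, rounded up to 215.

215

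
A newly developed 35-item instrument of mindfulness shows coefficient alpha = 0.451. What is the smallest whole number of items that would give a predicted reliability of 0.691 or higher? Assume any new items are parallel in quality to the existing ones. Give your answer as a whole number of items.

Spearman-Brown solved for the length factor n:
n = r*(1 − r) / [ r (1 − r*) ]
n = [0.691 × 0.549] / [0.451 × 0.309]
  = 0.379359 / 0.139359 = 2.7222
So the test needs 2.7222 × 35 ≈ 95.28 items; rounding up, 96.

96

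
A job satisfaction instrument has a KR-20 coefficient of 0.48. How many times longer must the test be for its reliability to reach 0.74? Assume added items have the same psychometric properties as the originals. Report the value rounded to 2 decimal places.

3.08

Rearranging the Spearman-Brown formula for n,
n = r_target (1 − r_old) / [ r_old (1 − r_target) ]
n = 0.74 × (1 − 0.48) / [ 0.48 × (1 − 0.74) ]
  = 0.3848 / 0.1248 = 3.0833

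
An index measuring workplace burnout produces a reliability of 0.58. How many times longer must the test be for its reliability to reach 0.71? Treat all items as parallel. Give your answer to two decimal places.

1.77

Invert Spearman-Brown to solve for n:
n = r_target (1 − r_old) / [ r_old (1 − r_target) ]
n = 0.71(1 − 0.58) / [0.58(1 − 0.71)]
  = 0.2982 / 0.1682 = 1.7729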